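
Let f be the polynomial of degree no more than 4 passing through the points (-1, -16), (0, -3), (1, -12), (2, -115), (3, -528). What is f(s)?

Write f(s) = as^4 + bs^3 + cs^2 + ds + e. Substituting each data point gives a linear system:
  a - b + c - d + e = -16
  e = -3
  a + b + c + d + e = -12
  16a + 8b + 4c + 2d + e = -115
  81a + 27b + 9c + 3d + e = -528
Solving the system yields a = -6, b = 0, c = -5, d = 2, e = -3.
So f(s) = -6s⁴ - 5s² + 2s - 3.
Check: f(0) = -3. ✓

f(s) = -6s^4 - 5s^2 + 2s - 3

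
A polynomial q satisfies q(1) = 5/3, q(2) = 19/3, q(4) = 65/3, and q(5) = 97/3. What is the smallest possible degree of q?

Divided differences on the nodes 1, 2, 4, 5:
  order 0: 5/3  19/3  65/3  97/3
  order 1: 14/3  23/3  32/3
  order 2: 1  1
  order 3: 0
The order-2 divided differences are all 1 (nonzero) and every higher order vanishes, so the data lies on a polynomial of degree exactly 2.

2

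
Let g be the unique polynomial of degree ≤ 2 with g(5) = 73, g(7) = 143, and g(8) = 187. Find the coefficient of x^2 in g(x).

3

Write g(x) = ax^2 + bx + c. Substituting each data point gives a linear system:
  25a + 5b + c = 73
  49a + 7b + c = 143
  64a + 8b + c = 187
Solving the system yields a = 3, b = -1, c = 3.
So g(x) = 3x^2 - x + 3.
The leading coefficient is 3.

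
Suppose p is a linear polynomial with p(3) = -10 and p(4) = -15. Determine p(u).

Write p(u) = au + b. Substituting each data point gives a linear system:
  3a + b = -10
  4a + b = -15
Solving the system yields a = -5, b = 5.
So p(u) = -5u + 5.
Check: p(4) = -15. ✓

p(u) = -5u + 5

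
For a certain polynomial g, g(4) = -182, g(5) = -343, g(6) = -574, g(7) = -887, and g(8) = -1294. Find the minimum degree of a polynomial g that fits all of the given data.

3

Forward differences of the values at u = 4, 5, 6, 7, 8:
  g  : -182  -343  -574  -887  -1294
  Δ  : -161  -231  -313  -407
  Δ^2: -70  -82  -94
  Δ^3: -12  -12
  Δ^4: 0
The third differences are constant (-12) and nonzero, while all higher differences vanish, so the minimal degree is 3.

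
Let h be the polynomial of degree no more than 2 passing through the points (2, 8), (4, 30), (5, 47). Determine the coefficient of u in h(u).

-1

Write h(u) = au^2 + bu + c. Substituting each data point gives a linear system:
  4a + 2b + c = 8
  16a + 4b + c = 30
  25a + 5b + c = 47
Solving the system yields a = 2, b = -1, c = 2.
So h(u) = 2u^2 - u + 2.
The coefficient of u is -1.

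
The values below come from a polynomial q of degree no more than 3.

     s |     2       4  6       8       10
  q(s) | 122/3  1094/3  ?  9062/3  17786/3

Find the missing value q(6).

1262

On equispaced nodes a degree-3 polynomial has vanishing fourth forward difference, so
  q(2) - 4·q(4) + 6·q(6) - 4·q(8) + q(10) = 0.
Substituting the known values and solving for q(6):
  6·q(6) = 7572
  q(6) = 1262.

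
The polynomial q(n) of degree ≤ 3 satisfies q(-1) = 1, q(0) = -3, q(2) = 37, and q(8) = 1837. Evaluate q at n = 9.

Write q(n) = an^3 + bn^2 + cn + d. Substituting each data point gives a linear system:
  -a + b - c + d = 1
  d = -3
  8a + 4b + 2c + d = 37
  512a + 64b + 8c + d = 1837
Solving the system yields a = 3, b = 5, c = -2, d = -3.
So q(n) = 3n^3 + 5n^2 - 2n - 3.
Then q(9) = 2571.

2571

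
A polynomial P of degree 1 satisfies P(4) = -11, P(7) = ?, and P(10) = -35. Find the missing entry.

-23

On equispaced nodes a degree-1 polynomial has vanishing second forward difference, so
  P(4) - 2·P(7) + P(10) = 0.
Substituting the known values and solving for P(7):
  -2·P(7) = 46
  P(7) = -23.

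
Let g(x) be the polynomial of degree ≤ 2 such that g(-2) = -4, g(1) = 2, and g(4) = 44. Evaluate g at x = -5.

Write g(x) = ax^2 + bx + c. Substituting each data point gives a linear system:
  4a - 2b + c = -4
  a + b + c = 2
  16a + 4b + c = 44
Solving the system yields a = 2, b = 4, c = -4.
So g(x) = 2x^2 + 4x - 4.
Then g(-5) = 26.

26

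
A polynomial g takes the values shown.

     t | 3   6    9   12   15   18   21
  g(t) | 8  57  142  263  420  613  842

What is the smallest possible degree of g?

Forward differences of the values at t = 3, 6, 9, 12, 15, 18, 21:
  g  : 8  57  142  263  420  613  842
  Δ  : 49  85  121  157  193  229
  Δ^2: 36  36  36  36  36
  Δ^3: 0  0  0  0
  Δ^4: 0  0  0
  Δ^5: 0  0
  Δ^6: 0
The second differences are constant (36) and nonzero, while all higher differences vanish, so the minimal degree is 2.

2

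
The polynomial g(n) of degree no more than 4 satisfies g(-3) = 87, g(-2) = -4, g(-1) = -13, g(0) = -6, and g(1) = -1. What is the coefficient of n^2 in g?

Write g(n) = an^4 + bn^3 + cn^2 + dn + e. Substituting each data point gives a linear system:
  81a - 27b + 9c - 3d + e = 87
  16a - 8b + 4c - 2d + e = -4
  a - b + c - d + e = -13
  e = -6
  a + b + c + d + e = -1
Solving the system yields a = 2, b = 1, c = -3, d = 5, e = -6.
So g(n) = 2n^4 + n^3 - 3n^2 + 5n - 6.
The coefficient of n^2 is -3.

-3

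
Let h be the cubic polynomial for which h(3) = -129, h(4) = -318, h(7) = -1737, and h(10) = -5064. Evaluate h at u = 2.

Write h(u) = au^3 + bu^2 + cu + d. Substituting each data point gives a linear system:
  27a + 9b + 3c + d = -129
  64a + 16b + 4c + d = -318
  343a + 49b + 7c + d = -1737
  1000a + 100b + 10c + d = -5064
Solving the system yields a = -5, b = -1, c = 3, d = 6.
So h(u) = -5u^3 - u^2 + 3u + 6.
Then h(2) = -32.

-32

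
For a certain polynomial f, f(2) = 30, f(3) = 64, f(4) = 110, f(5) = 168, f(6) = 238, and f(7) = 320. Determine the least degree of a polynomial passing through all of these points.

Forward differences of the values at u = 2, 3, 4, 5, 6, 7:
  f  : 30  64  110  168  238  320
  Δ  : 34  46  58  70  82
  Δ^2: 12  12  12  12
  Δ^3: 0  0  0
  Δ^4: 0  0
  Δ^5: 0
The second differences are constant (12) and nonzero, while all higher differences vanish, so the minimal degree is 2.

2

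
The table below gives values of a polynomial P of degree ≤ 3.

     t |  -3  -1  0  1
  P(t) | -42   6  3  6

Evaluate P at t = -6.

Write P(t) = at^3 + bt^2 + ct + d. Substituting each data point gives a linear system:
  -27a + 9b - 3c + d = -42
  -a + b - c + d = 6
  d = 3
  a + b + c + d = 6
Solving the system yields a = 3, b = 3, c = -3, d = 3.
So P(t) = 3t^3 + 3t^2 - 3t + 3.
Then P(-6) = -519.

-519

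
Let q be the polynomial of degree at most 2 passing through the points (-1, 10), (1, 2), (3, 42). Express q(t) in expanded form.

q(t) = 6t^2 - 4t

Write q(t) = at^2 + bt + c. Substituting each data point gives a linear system:
  a - b + c = 10
  a + b + c = 2
  9a + 3b + c = 42
Solving the system yields a = 6, b = -4, c = 0.
So q(t) = 6t^2 - 4t.
Check: q(-1) = 10. ✓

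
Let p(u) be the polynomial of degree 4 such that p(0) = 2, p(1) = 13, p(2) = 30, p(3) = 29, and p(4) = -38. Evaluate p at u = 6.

Forward differences of the values at u = 0, 1, 2, 3, 4:
  p  : 2  13  30  29  -38
  Δ  : 11  17  -1  -67
  Δ^2: 6  -18  -66
  Δ^3: -24  -48
  Δ^4: -24
The fourth differences are constant, confirming degree 4.
Interpolating (Newton forward form) and evaluating at u = 6 gives p(6) = -682.

-682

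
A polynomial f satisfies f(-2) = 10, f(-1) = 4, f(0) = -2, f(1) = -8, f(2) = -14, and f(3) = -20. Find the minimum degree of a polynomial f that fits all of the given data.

Forward differences of the values at u = -2, -1, 0, 1, 2, 3:
  f  : 10  4  -2  -8  -14  -20
  Δ  : -6  -6  -6  -6  -6
  Δ^2: 0  0  0  0
  Δ^3: 0  0  0
  Δ^4: 0  0
  Δ^5: 0
The first differences are constant (-6) and nonzero, while all higher differences vanish, so the minimal degree is 1.

1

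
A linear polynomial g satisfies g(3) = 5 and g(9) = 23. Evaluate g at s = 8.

Write g(s) = as + b. Substituting each data point gives a linear system:
  3a + b = 5
  9a + b = 23
Solving the system yields a = 3, b = -4.
So g(s) = 3s - 4.
Then g(8) = 20.

20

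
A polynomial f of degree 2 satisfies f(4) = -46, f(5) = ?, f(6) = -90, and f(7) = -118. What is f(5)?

-66

On equispaced nodes a degree-2 polynomial has vanishing third forward difference, so
  - f(4) + 3·f(5) - 3·f(6) + f(7) = 0.
Substituting the known values and solving for f(5):
  3·f(5) = -198
  f(5) = -66.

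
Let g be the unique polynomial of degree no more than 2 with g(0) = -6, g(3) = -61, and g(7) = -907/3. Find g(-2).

-88/3

Using the Lagrange interpolation formula with nodes 0, 3, 7:
  L_0(x) = (x - 3)(x - 7) / 21
  L_1(x) = x(x - 7) / -12
  L_2(x) = x(x - 3) / 28
Then g(x) = -6·L_0(x) - 61·L_1(x) - 907/3·L_2(x).
Expanding and collecting terms gives g(x) = -6x² - (1/3)x - 6.
Evaluating at x = -2: g(-2) = -88/3.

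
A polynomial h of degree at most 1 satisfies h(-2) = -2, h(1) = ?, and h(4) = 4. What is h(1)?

1

The 2 known points determine the degree-1 polynomial uniquely.
Write h(u) = au + b. Substituting each data point gives a linear system:
  -2a + b = -2
  4a + b = 4
Solving the system yields a = 1, b = 0.
So h(u) = u.
Then h(1) = 1.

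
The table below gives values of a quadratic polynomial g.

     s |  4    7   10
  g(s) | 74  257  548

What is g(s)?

Using the Lagrange interpolation formula with nodes 4, 7, 10:
  L_0(s) = (s - 7)(s - 10) / 18
  L_1(s) = (s - 4)(s - 10) / -9
  L_2(s) = (s - 4)(s - 7) / 18
Then g(s) = 74·L_0(s) + 257·L_1(s) + 548·L_2(s).
Expanding and collecting terms gives g(s) = 6s^2 - 5s - 2.
Check: g(10) = 548. ✓

g(s) = 6s^2 - 5s - 2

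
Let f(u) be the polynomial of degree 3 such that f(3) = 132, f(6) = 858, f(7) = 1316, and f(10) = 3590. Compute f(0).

Write f(u) = au^3 + bu^2 + cu + d. Substituting each data point gives a linear system:
  27a + 9b + 3c + d = 132
  216a + 36b + 6c + d = 858
  343a + 49b + 7c + d = 1316
  1000a + 100b + 10c + d = 3590
Solving the system yields a = 3, b = 6, c = -1, d = 0.
So f(u) = 3u³ + 6u² - u.
Then f(0) = 0.

0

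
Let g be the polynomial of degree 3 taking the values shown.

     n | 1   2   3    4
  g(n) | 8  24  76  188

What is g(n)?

Write g(n) = an^3 + bn^2 + cn + d. Substituting each data point gives a linear system:
  a + b + c + d = 8
  8a + 4b + 2c + d = 24
  27a + 9b + 3c + d = 76
  64a + 16b + 4c + d = 188
Solving the system yields a = 4, b = -6, c = 6, d = 4.
So g(n) = 4n^3 - 6n^2 + 6n + 4.
Check: g(1) = 8. ✓

g(n) = 4n^3 - 6n^2 + 6n + 4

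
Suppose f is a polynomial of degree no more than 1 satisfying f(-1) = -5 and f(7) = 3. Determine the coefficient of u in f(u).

1

Write f(u) = au + b. Substituting each data point gives a linear system:
  -a + b = -5
  7a + b = 3
Solving the system yields a = 1, b = -4.
So f(u) = u - 4.
The leading coefficient is 1.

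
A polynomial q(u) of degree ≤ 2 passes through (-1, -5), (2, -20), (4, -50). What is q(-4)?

Write q(u) = au^2 + bu + c. Substituting each data point gives a linear system:
  a - b + c = -5
  4a + 2b + c = -20
  16a + 4b + c = -50
Solving the system yields a = -2, b = -3, c = -6.
So q(u) = -2u^2 - 3u - 6.
Then q(-4) = -26.

-26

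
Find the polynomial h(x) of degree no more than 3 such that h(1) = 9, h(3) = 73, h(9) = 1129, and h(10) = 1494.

Using the Lagrange interpolation formula with nodes 1, 3, 9, 10:
  L_0(x) = (x - 3)(x - 9)(x - 10) / -144
  L_1(x) = (x - 1)(x - 9)(x - 10) / 84
  L_2(x) = (x - 1)(x - 3)(x - 10) / -48
  L_3(x) = (x - 1)(x - 3)(x - 9) / 63
Then h(x) = 9·L_0(x) + 73·L_1(x) + 1129·L_2(x) + 1494·L_3(x).
Expanding and collecting terms gives h(x) = x³ + 5x² - x + 4.
Check: h(10) = 1494. ✓

h(x) = x^3 + 5x^2 - x + 4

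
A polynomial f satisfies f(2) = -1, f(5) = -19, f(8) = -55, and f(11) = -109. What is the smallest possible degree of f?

Forward differences of the values at x = 2, 5, 8, 11:
  f  : -1  -19  -55  -109
  Δ  : -18  -36  -54
  Δ^2: -18  -18
  Δ^3: 0
The second differences are constant (-18) and nonzero, while all higher differences vanish, so the minimal degree is 2.

2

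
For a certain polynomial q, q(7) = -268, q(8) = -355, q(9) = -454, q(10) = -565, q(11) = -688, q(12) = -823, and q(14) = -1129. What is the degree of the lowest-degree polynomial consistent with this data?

Divided differences on the nodes 7, 8, 9, 10, 11, 12, 14:
  order 0: -268  -355  -454  -565  -688  -823  -1129
  order 1: -87  -99  -111  -123  -135  -153
  order 2: -6  -6  -6  -6  -6
  order 3: 0  0  0  0
  order 4: 0  0  0
  order 5: 0  0
  order 6: 0
The order-2 divided differences are all -6 (nonzero) and every higher order vanishes, so the data lies on a polynomial of degree exactly 2.

2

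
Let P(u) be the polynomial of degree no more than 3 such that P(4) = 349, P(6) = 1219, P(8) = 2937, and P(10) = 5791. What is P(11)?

7734

Forward differences of the values at u = 4, 6, 8, 10:
  P  : 349  1219  2937  5791
  Δ  : 870  1718  2854
  Δ^2: 848  1136
  Δ^3: 288
The third differences are constant, confirming degree 3.
Interpolating (Newton forward form) and evaluating at u = 11 gives P(11) = 7734.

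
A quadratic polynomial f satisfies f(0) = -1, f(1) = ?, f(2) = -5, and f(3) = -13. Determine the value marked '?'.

On equispaced nodes a degree-2 polynomial has vanishing third forward difference, so
  - f(0) + 3·f(1) - 3·f(2) + f(3) = 0.
Substituting the known values and solving for f(1):
  3·f(1) = -3
  f(1) = -1.

-1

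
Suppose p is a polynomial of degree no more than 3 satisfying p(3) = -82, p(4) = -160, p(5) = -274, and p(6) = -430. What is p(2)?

Write p(s) = as^3 + bs^2 + cs + d. Substituting each data point gives a linear system:
  27a + 9b + 3c + d = -82
  64a + 16b + 4c + d = -160
  125a + 25b + 5c + d = -274
  216a + 36b + 6c + d = -430
Solving the system yields a = -1, b = -6, c = 1, d = -4.
So p(s) = -s^3 - 6s^2 + s - 4.
Then p(2) = -34.

-34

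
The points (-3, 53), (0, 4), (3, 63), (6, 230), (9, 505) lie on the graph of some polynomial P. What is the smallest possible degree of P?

Forward differences of the values at s = -3, 0, 3, 6, 9:
  P  : 53  4  63  230  505
  Δ  : -49  59  167  275
  Δ^2: 108  108  108
  Δ^3: 0  0
  Δ^4: 0
The second differences are constant (108) and nonzero, while all higher differences vanish, so the minimal degree is 2.

2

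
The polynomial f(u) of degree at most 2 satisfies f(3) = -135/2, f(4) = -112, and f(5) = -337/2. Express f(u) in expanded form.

f(u) = -6u^2 - (5/2)u - 6

Using the Lagrange interpolation formula with nodes 3, 4, 5:
  L_0(u) = (u - 4)(u - 5) / 2
  L_1(u) = (u - 3)(u - 5) / -1
  L_2(u) = (u - 3)(u - 4) / 2
Then f(u) = -135/2·L_0(u) - 112·L_1(u) - 337/2·L_2(u).
Expanding and collecting terms gives f(u) = -6u^2 - (5/2)u - 6.
Check: f(5) = -337/2. ✓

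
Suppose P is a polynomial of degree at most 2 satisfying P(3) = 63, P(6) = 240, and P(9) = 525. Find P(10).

Using the Lagrange interpolation formula with nodes 3, 6, 9:
  L_0(t) = (t - 6)(t - 9) / 18
  L_1(t) = (t - 3)(t - 9) / -9
  L_2(t) = (t - 3)(t - 6) / 18
Then P(t) = 63·L_0(t) + 240·L_1(t) + 525·L_2(t).
Expanding and collecting terms gives P(t) = 6t^2 + 5t - 6.
Evaluating at t = 10: P(10) = 644.

644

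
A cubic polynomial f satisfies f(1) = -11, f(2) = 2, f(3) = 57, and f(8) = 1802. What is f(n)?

Using the Lagrange interpolation formula with nodes 1, 2, 3, 8:
  L_0(n) = (n - 2)(n - 3)(n - 8) / -14
  L_1(n) = (n - 1)(n - 3)(n - 8) / 6
  L_2(n) = (n - 1)(n - 2)(n - 8) / -10
  L_3(n) = (n - 1)(n - 2)(n - 3) / 210
Then f(n) = -11·L_0(n) + 2·L_1(n) + 57·L_2(n) + 1802·L_3(n).
Expanding and collecting terms gives f(n) = 4n³ - 3n² - 6n - 6.
Check: f(1) = -11. ✓

f(n) = 4n^3 - 3n^2 - 6n - 6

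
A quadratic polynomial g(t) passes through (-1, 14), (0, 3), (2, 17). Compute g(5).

128

Using the Lagrange interpolation formula with nodes -1, 0, 2:
  L_0(t) = t(t - 2) / 3
  L_1(t) = (t + 1)(t - 2) / -2
  L_2(t) = (t + 1)t / 6
Then g(t) = 14·L_0(t) + 3·L_1(t) + 17·L_2(t).
Expanding and collecting terms gives g(t) = 6t^2 - 5t + 3.
Evaluating at t = 5: g(5) = 128.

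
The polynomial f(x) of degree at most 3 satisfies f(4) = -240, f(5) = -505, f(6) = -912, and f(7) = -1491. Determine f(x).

Write f(x) = ax^3 + bx^2 + cx + d. Substituting each data point gives a linear system:
  64a + 16b + 4c + d = -240
  125a + 25b + 5c + d = -505
  216a + 36b + 6c + d = -912
  343a + 49b + 7c + d = -1491
Solving the system yields a = -5, b = 4, c = 4, d = 0.
So f(x) = -5x^3 + 4x^2 + 4x.
Check: f(5) = -505. ✓

f(x) = -5x^3 + 4x^2 + 4x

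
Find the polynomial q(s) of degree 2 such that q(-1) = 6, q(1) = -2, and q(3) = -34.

Write q(s) = as^2 + bs + c. Substituting each data point gives a linear system:
  a - b + c = 6
  a + b + c = -2
  9a + 3b + c = -34
Solving the system yields a = -3, b = -4, c = 5.
So q(s) = -3s^2 - 4s + 5.
Check: q(3) = -34. ✓

q(s) = -3s^2 - 4s + 5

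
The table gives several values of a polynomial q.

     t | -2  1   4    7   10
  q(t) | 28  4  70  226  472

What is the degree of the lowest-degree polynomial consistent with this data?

2

Forward differences of the values at t = -2, 1, 4, 7, 10:
  q  : 28  4  70  226  472
  Δ  : -24  66  156  246
  Δ^2: 90  90  90
  Δ^3: 0  0
  Δ^4: 0
The second differences are constant (90) and nonzero, while all higher differences vanish, so the minimal degree is 2.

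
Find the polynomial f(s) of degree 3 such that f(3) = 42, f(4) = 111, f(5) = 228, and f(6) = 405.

Write f(s) = as^3 + bs^2 + cs + d. Substituting each data point gives a linear system:
  27a + 9b + 3c + d = 42
  64a + 16b + 4c + d = 111
  125a + 25b + 5c + d = 228
  216a + 36b + 6c + d = 405
Solving the system yields a = 2, b = 0, c = -5, d = 3.
So f(s) = 2s^3 - 5s + 3.
Check: f(5) = 228. ✓

f(s) = 2s^3 - 5s + 3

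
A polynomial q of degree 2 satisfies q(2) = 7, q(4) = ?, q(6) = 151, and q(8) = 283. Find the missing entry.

59

On equispaced nodes a degree-2 polynomial has vanishing third forward difference, so
  - q(2) + 3·q(4) - 3·q(6) + q(8) = 0.
Substituting the known values and solving for q(4):
  3·q(4) = 177
  q(4) = 59.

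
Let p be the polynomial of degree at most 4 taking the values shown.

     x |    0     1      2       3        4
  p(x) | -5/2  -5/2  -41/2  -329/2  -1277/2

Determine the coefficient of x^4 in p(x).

Write p(x) = ax^4 + bx^3 + cx^2 + dx + e. Substituting each data point gives a linear system:
  e = -5/2
  a + b + c + d + e = -5/2
  16a + 8b + 4c + 2d + e = -41/2
  81a + 27b + 9c + 3d + e = -329/2
  256a + 64b + 16c + 4d + e = -1277/2
Solving the system yields a = -4, b = 6, c = 1, d = -3, e = -5/2.
So p(x) = -4x^4 + 6x^3 + x^2 - 3x - 5/2.
The leading coefficient is -4.

-4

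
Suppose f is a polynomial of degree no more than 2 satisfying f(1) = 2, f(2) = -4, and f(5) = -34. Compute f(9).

-102

Write f(x) = ax^2 + bx + c. Substituting each data point gives a linear system:
  a + b + c = 2
  4a + 2b + c = -4
  25a + 5b + c = -34
Solving the system yields a = -1, b = -3, c = 6.
So f(x) = -x^2 - 3x + 6.
Then f(9) = -102.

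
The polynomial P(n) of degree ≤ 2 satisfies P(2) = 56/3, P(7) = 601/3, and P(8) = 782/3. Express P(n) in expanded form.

P(n) = 4n^2 + (1/3)n + 2

Using the Lagrange interpolation formula with nodes 2, 7, 8:
  L_0(n) = (n - 7)(n - 8) / 30
  L_1(n) = (n - 2)(n - 8) / -5
  L_2(n) = (n - 2)(n - 7) / 6
Then P(n) = 56/3·L_0(n) + 601/3·L_1(n) + 782/3·L_2(n).
Expanding and collecting terms gives P(n) = 4n^2 + (1/3)n + 2.
Check: P(7) = 601/3. ✓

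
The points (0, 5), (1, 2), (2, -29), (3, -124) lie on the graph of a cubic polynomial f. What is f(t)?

f(t) = -6t^3 + 4t^2 - t + 5

Write f(t) = at^3 + bt^2 + ct + d. Substituting each data point gives a linear system:
  d = 5
  a + b + c + d = 2
  8a + 4b + 2c + d = -29
  27a + 9b + 3c + d = -124
Solving the system yields a = -6, b = 4, c = -1, d = 5.
So f(t) = -6t^3 + 4t^2 - t + 5.
Check: f(1) = 2. ✓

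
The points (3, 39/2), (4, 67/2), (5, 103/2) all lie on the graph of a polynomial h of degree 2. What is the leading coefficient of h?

2

Write h(x) = ax^2 + bx + c. Substituting each data point gives a linear system:
  9a + 3b + c = 39/2
  16a + 4b + c = 67/2
  25a + 5b + c = 103/2
Solving the system yields a = 2, b = 0, c = 3/2.
So h(x) = 2x^2 + 3/2.
The leading coefficient is 2.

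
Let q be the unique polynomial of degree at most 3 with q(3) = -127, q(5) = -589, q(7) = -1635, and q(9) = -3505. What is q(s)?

q(s) = -5s^3 + 2s^2 - 2s - 4

Write q(s) = as^3 + bs^2 + cs + d. Substituting each data point gives a linear system:
  27a + 9b + 3c + d = -127
  125a + 25b + 5c + d = -589
  343a + 49b + 7c + d = -1635
  729a + 81b + 9c + d = -3505
Solving the system yields a = -5, b = 2, c = -2, d = -4.
So q(s) = -5s^3 + 2s^2 - 2s - 4.
Check: q(9) = -3505. ✓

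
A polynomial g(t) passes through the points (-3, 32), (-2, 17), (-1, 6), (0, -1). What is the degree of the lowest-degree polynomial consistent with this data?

2

Forward differences of the values at t = -3, -2, -1, 0:
  g  : 32  17  6  -1
  Δ  : -15  -11  -7
  Δ^2: 4  4
  Δ^3: 0
The second differences are constant (4) and nonzero, while all higher differences vanish, so the minimal degree is 2.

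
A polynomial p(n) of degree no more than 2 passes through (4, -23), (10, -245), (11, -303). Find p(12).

Write p(n) = an^2 + bn + c. Substituting each data point gives a linear system:
  16a + 4b + c = -23
  100a + 10b + c = -245
  121a + 11b + c = -303
Solving the system yields a = -3, b = 5, c = 5.
So p(n) = -3n^2 + 5n + 5.
Then p(12) = -367.

-367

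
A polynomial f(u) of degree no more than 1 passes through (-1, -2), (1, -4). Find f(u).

Write f(u) = au + b. Substituting each data point gives a linear system:
  -a + b = -2
  a + b = -4
Solving the system yields a = -1, b = -3.
So f(u) = -u - 3.
Check: f(-1) = -2. ✓

f(u) = -u - 3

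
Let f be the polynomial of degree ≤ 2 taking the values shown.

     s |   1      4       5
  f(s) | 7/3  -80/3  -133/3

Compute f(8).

Using the Lagrange interpolation formula with nodes 1, 4, 5:
  L_0(s) = (s - 4)(s - 5) / 12
  L_1(s) = (s - 1)(s - 5) / -3
  L_2(s) = (s - 1)(s - 4) / 4
Then f(s) = 7/3·L_0(s) - 80/3·L_1(s) - 133/3·L_2(s).
Expanding and collecting terms gives f(s) = -2s² + (1/3)s + 4.
Evaluating at s = 8: f(8) = -364/3.

-364/3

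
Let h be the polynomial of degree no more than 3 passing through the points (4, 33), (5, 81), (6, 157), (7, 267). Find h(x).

Write h(x) = ax^3 + bx^2 + cx + d. Substituting each data point gives a linear system:
  64a + 16b + 4c + d = 33
  125a + 25b + 5c + d = 81
  216a + 36b + 6c + d = 157
  343a + 49b + 7c + d = 267
Solving the system yields a = 1, b = -1, c = -4, d = 1.
So h(x) = x³ - x² - 4x + 1.
Check: h(6) = 157. ✓

h(x) = x^3 - x^2 - 4x + 1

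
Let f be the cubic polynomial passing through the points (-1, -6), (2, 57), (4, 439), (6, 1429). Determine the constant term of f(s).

-5

Write f(s) = as^3 + bs^2 + cs + d. Substituting each data point gives a linear system:
  -a + b - c + d = -6
  8a + 4b + 2c + d = 57
  64a + 16b + 4c + d = 439
  216a + 36b + 6c + d = 1429
Solving the system yields a = 6, b = 4, c = -1, d = -5.
So f(s) = 6s^3 + 4s^2 - s - 5.
The constant term is -5.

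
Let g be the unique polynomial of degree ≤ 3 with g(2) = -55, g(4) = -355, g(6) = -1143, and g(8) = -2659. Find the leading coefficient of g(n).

-5

Write g(n) = an^3 + bn^2 + cn + d. Substituting each data point gives a linear system:
  8a + 4b + 2c + d = -55
  64a + 16b + 4c + d = -355
  216a + 36b + 6c + d = -1143
  512a + 64b + 8c + d = -2659
Solving the system yields a = -5, b = -1, c = -4, d = -3.
So g(n) = -5n^3 - n^2 - 4n - 3.
The leading coefficient is -5.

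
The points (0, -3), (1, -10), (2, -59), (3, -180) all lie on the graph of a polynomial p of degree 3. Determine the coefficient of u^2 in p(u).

-6

Write p(u) = au^3 + bu^2 + cu + d. Substituting each data point gives a linear system:
  d = -3
  a + b + c + d = -10
  8a + 4b + 2c + d = -59
  27a + 9b + 3c + d = -180
Solving the system yields a = -5, b = -6, c = 4, d = -3.
So p(u) = -5u^3 - 6u^2 + 4u - 3.
The coefficient of u^2 is -6.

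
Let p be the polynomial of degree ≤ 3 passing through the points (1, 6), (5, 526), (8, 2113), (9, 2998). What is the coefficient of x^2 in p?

Write p(x) = ax^3 + bx^2 + cx + d. Substituting each data point gives a linear system:
  a + b + c + d = 6
  125a + 25b + 5c + d = 526
  512a + 64b + 8c + d = 2113
  729a + 81b + 9c + d = 2998
Solving the system yields a = 4, b = 1, c = 0, d = 1.
So p(x) = 4x^3 + x^2 + 1.
The coefficient of x^2 is 1.

1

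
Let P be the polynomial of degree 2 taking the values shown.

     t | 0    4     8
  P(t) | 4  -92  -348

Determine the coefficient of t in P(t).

-4

Write P(t) = at^2 + bt + c. Substituting each data point gives a linear system:
  c = 4
  16a + 4b + c = -92
  64a + 8b + c = -348
Solving the system yields a = -5, b = -4, c = 4.
So P(t) = -5t^2 - 4t + 4.
The coefficient of t is -4.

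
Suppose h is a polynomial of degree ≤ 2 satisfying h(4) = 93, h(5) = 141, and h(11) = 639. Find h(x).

Using the Lagrange interpolation formula with nodes 4, 5, 11:
  L_0(x) = (x - 5)(x - 11) / 7
  L_1(x) = (x - 4)(x - 11) / -6
  L_2(x) = (x - 4)(x - 5) / 42
Then h(x) = 93·L_0(x) + 141·L_1(x) + 639·L_2(x).
Expanding and collecting terms gives h(x) = 5x^2 + 3x + 1.
Check: h(5) = 141. ✓

h(x) = 5x^2 + 3x + 1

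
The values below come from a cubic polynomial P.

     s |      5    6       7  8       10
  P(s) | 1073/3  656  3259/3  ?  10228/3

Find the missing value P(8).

5018/3

The 4 known points determine the degree-3 polynomial uniquely.
Write P(s) = as^3 + bs^2 + cs + d. Substituting each data point gives a linear system:
  125a + 25b + 5c + d = 1073/3
  216a + 36b + 6c + d = 656
  343a + 49b + 7c + d = 3259/3
  1000a + 100b + 10c + d = 10228/3
Solving the system yields a = 4, b = -6, c = 1/3, d = 6.
So P(s) = 4s^3 - 6s^2 + (1/3)s + 6.
Then P(8) = 5018/3.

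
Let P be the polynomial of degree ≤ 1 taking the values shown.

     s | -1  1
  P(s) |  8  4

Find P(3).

Write P(s) = as + b. Substituting each data point gives a linear system:
  -a + b = 8
  a + b = 4
Solving the system yields a = -2, b = 6.
So P(s) = -2s + 6.
Then P(3) = 0.

0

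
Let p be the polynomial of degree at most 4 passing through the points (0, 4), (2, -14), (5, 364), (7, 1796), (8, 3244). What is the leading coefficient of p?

1

Write p(t) = at^4 + bt^3 + ct^2 + dt + e. Substituting each data point gives a linear system:
  e = 4
  16a + 8b + 4c + 2d + e = -14
  625a + 125b + 25c + 5d + e = 364
  2401a + 343b + 49c + 7d + e = 1796
  4096a + 512b + 64c + 8d + e = 3244
Solving the system yields a = 1, b = -1, c = -5, d = -3, e = 4.
So p(t) = t⁴ - t³ - 5t² - 3t + 4.
The leading coefficient is 1.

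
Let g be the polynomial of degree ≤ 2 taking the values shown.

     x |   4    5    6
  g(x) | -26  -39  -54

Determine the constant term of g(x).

6

Write g(x) = ax^2 + bx + c. Substituting each data point gives a linear system:
  16a + 4b + c = -26
  25a + 5b + c = -39
  36a + 6b + c = -54
Solving the system yields a = -1, b = -4, c = 6.
So g(x) = -x^2 - 4x + 6.
The constant term is 6.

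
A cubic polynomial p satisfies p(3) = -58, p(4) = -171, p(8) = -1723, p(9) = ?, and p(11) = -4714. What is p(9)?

The 4 known points determine the degree-3 polynomial uniquely.
Write p(x) = ax^3 + bx^2 + cx + d. Substituting each data point gives a linear system:
  27a + 9b + 3c + d = -58
  64a + 16b + 4c + d = -171
  512a + 64b + 8c + d = -1723
  1331a + 121b + 11c + d = -4714
Solving the system yields a = -4, b = 5, c = 0, d = 5.
So p(x) = -4x³ + 5x² + 5.
Then p(9) = -2506.

-2506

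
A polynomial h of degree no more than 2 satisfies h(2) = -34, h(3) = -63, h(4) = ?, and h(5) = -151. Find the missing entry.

The 3 known points determine the degree-2 polynomial uniquely.
Write h(t) = at^2 + bt + c. Substituting each data point gives a linear system:
  4a + 2b + c = -34
  9a + 3b + c = -63
  25a + 5b + c = -151
Solving the system yields a = -5, b = -4, c = -6.
So h(t) = -5t^2 - 4t - 6.
Then h(4) = -102.

-102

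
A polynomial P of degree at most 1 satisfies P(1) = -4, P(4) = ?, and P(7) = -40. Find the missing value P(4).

On equispaced nodes a degree-1 polynomial has vanishing second forward difference, so
  P(1) - 2·P(4) + P(7) = 0.
Substituting the known values and solving for P(4):
  -2·P(4) = 44
  P(4) = -22.

-22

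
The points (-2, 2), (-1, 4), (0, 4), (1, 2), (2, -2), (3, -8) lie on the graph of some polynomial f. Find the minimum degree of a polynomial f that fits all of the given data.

Forward differences of the values at u = -2, -1, 0, 1, 2, 3:
  f  : 2  4  4  2  -2  -8
  Δ  : 2  0  -2  -4  -6
  Δ^2: -2  -2  -2  -2
  Δ^3: 0  0  0
  Δ^4: 0  0
  Δ^5: 0
The second differences are constant (-2) and nonzero, while all higher differences vanish, so the minimal degree is 2.

2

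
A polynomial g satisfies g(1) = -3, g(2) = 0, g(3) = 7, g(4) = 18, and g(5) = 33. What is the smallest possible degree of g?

2

Forward differences of the values at n = 1, 2, 3, 4, 5:
  g  : -3  0  7  18  33
  Δ  : 3  7  11  15
  Δ^2: 4  4  4
  Δ^3: 0  0
  Δ^4: 0
The second differences are constant (4) and nonzero, while all higher differences vanish, so the minimal degree is 2.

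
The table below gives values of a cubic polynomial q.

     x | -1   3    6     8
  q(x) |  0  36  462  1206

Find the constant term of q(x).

Write q(x) = ax^3 + bx^2 + cx + d. Substituting each data point gives a linear system:
  -a + b - c + d = 0
  27a + 9b + 3c + d = 36
  216a + 36b + 6c + d = 462
  512a + 64b + 8c + d = 1206
Solving the system yields a = 3, b = -5, c = -2, d = 6.
So q(x) = 3x^3 - 5x^2 - 2x + 6.
The constant term is 6.

6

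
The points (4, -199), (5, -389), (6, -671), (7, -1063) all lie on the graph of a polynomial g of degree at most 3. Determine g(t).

Using the Lagrange interpolation formula with nodes 4, 5, 6, 7:
  L_0(t) = (t - 5)(t - 6)(t - 7) / -6
  L_1(t) = (t - 4)(t - 6)(t - 7) / 2
  L_2(t) = (t - 4)(t - 5)(t - 7) / -2
  L_3(t) = (t - 4)(t - 5)(t - 6) / 6
Then g(t) = -199·L_0(t) - 389·L_1(t) - 671·L_2(t) - 1063·L_3(t).
Expanding and collecting terms gives g(t) = -3t^3 - t^2 + 2t + 1.
Check: g(6) = -671. ✓

g(t) = -3t^3 - t^2 + 2t + 1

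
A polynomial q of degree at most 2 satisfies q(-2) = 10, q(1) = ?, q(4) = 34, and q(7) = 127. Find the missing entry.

On equispaced nodes a degree-2 polynomial has vanishing third forward difference, so
  - q(-2) + 3·q(1) - 3·q(4) + q(7) = 0.
Substituting the known values and solving for q(1):
  3·q(1) = -15
  q(1) = -5.

-5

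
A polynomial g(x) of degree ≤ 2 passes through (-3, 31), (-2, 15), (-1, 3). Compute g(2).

Forward differences of the values at x = -3, -2, -1:
  g  : 31  15  3
  Δ  : -16  -12
  Δ^2: 4
The second differences are constant, confirming degree 2.
Interpolating (Newton forward form) and evaluating at x = 2 gives g(2) = -9.

-9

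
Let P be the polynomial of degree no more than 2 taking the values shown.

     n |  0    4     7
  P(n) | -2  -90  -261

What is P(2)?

-26

Write P(n) = an^2 + bn + c. Substituting each data point gives a linear system:
  c = -2
  16a + 4b + c = -90
  49a + 7b + c = -261
Solving the system yields a = -5, b = -2, c = -2.
So P(n) = -5n^2 - 2n - 2.
Then P(2) = -26.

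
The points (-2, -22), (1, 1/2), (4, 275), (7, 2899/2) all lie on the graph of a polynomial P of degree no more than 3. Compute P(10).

Forward differences of the values at s = -2, 1, 4, 7:
  P  : -22  1/2  275  2899/2
  Δ  : 45/2  549/2  2349/2
  Δ^2: 252  900
  Δ^3: 648
The third differences are constant, confirming degree 3.
Interpolating (Newton forward form) and evaluating at s = 10 gives P(10) = 4172.

4172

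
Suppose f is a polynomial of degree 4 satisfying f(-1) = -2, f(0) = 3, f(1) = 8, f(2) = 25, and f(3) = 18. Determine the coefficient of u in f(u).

Write f(u) = au^4 + bu^3 + cu^2 + du + e. Substituting each data point gives a linear system:
  a - b + c - d + e = -2
  e = 3
  a + b + c + d + e = 8
  16a + 8b + 4c + 2d + e = 25
  81a + 27b + 9c + 3d + e = 18
Solving the system yields a = -2, b = 6, c = 2, d = -1, e = 3.
So f(u) = -2u⁴ + 6u³ + 2u² - u + 3.
The coefficient of u is -1.

-1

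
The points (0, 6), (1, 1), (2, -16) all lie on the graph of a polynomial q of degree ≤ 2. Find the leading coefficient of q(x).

-6

Write q(x) = ax^2 + bx + c. Substituting each data point gives a linear system:
  c = 6
  a + b + c = 1
  4a + 2b + c = -16
Solving the system yields a = -6, b = 1, c = 6.
So q(x) = -6x^2 + x + 6.
The leading coefficient is -6.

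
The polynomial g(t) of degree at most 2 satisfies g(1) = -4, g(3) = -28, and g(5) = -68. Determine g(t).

Write g(t) = at^2 + bt + c. Substituting each data point gives a linear system:
  a + b + c = -4
  9a + 3b + c = -28
  25a + 5b + c = -68
Solving the system yields a = -2, b = -4, c = 2.
So g(t) = -2t^2 - 4t + 2.
Check: g(3) = -28. ✓

g(t) = -2t^2 - 4t + 2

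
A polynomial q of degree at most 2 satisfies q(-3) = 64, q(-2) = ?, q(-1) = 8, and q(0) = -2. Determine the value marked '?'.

On equispaced nodes a degree-2 polynomial has vanishing third forward difference, so
  - q(-3) + 3·q(-2) - 3·q(-1) + q(0) = 0.
Substituting the known values and solving for q(-2):
  3·q(-2) = 90
  q(-2) = 30.

30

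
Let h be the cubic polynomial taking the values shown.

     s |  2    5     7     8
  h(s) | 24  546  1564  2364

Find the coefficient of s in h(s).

Write h(s) = as^3 + bs^2 + cs + d. Substituting each data point gives a linear system:
  8a + 4b + 2c + d = 24
  125a + 25b + 5c + d = 546
  343a + 49b + 7c + d = 1564
  512a + 64b + 8c + d = 2364
Solving the system yields a = 5, b = -3, c = 0, d = -4.
So h(s) = 5s³ - 3s² - 4.
The coefficient of s is 0.

0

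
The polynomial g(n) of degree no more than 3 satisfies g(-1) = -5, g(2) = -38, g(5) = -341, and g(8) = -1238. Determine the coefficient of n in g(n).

Write g(n) = an^3 + bn^2 + cn + d. Substituting each data point gives a linear system:
  -a + b - c + d = -5
  8a + 4b + 2c + d = -38
  125a + 25b + 5c + d = -341
  512a + 64b + 8c + d = -1238
Solving the system yields a = -2, b = -3, c = -2, d = -6.
So g(n) = -2n^3 - 3n^2 - 2n - 6.
The coefficient of n is -2.

-2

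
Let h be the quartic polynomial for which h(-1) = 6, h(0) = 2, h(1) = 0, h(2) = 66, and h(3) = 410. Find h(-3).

476

Forward differences of the values at t = -1, 0, 1, 2, 3:
  h  : 6  2  0  66  410
  Δ  : -4  -2  66  344
  Δ^2: 2  68  278
  Δ^3: 66  210
  Δ^4: 144
The fourth differences are constant, confirming degree 4.
Interpolating (Newton forward form) and evaluating at t = -3 gives h(-3) = 476.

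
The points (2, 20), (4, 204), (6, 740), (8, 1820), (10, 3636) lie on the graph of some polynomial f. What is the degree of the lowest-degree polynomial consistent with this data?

3

Forward differences of the values at x = 2, 4, 6, 8, 10:
  f  : 20  204  740  1820  3636
  Δ  : 184  536  1080  1816
  Δ^2: 352  544  736
  Δ^3: 192  192
  Δ^4: 0
The third differences are constant (192) and nonzero, while all higher differences vanish, so the minimal degree is 3.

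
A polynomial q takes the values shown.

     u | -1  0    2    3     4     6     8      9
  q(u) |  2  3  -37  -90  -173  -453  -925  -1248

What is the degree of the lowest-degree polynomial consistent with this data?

3

Divided differences on the nodes -1, 0, 2, 3, 4, 6, 8, 9:
  order 0: 2  3  -37  -90  -173  -453  -925  -1248
  order 1: 1  -20  -53  -83  -140  -236  -323
  order 2: -7  -11  -15  -19  -24  -29
  order 3: -1  -1  -1  -1  -1
  order 4: 0  0  0  0
  order 5: 0  0  0
  order 6: 0  0
  order 7: 0
The order-3 divided differences are all -1 (nonzero) and every higher order vanishes, so the data lies on a polynomial of degree exactly 3.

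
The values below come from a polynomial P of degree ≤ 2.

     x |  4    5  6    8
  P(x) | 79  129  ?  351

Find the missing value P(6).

The 3 known points determine the degree-2 polynomial uniquely.
Write P(x) = ax^2 + bx + c. Substituting each data point gives a linear system:
  16a + 4b + c = 79
  25a + 5b + c = 129
  64a + 8b + c = 351
Solving the system yields a = 6, b = -4, c = -1.
So P(x) = 6x^2 - 4x - 1.
Then P(6) = 191.

191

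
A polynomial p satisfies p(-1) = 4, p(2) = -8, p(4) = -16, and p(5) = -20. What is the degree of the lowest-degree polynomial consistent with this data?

Divided differences on the nodes -1, 2, 4, 5:
  order 0: 4  -8  -16  -20
  order 1: -4  -4  -4
  order 2: 0  0
  order 3: 0
The order-1 divided differences are all -4 (nonzero) and every higher order vanishes, so the data lies on a polynomial of degree exactly 1.

1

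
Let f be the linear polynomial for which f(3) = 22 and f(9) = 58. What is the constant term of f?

Write f(x) = ax + b. Substituting each data point gives a linear system:
  3a + b = 22
  9a + b = 58
Solving the system yields a = 6, b = 4.
So f(x) = 6x + 4.
The constant term is 4.

4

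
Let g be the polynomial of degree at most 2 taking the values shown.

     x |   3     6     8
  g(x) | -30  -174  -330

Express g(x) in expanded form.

g(x) = -6x^2 + 6x + 6

Using the Lagrange interpolation formula with nodes 3, 6, 8:
  L_0(x) = (x - 6)(x - 8) / 15
  L_1(x) = (x - 3)(x - 8) / -6
  L_2(x) = (x - 3)(x - 6) / 10
Then g(x) = -30·L_0(x) - 174·L_1(x) - 330·L_2(x).
Expanding and collecting terms gives g(x) = -6x² + 6x + 6.
Check: g(3) = -30. ✓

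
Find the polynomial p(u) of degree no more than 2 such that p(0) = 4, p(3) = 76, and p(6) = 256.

Write p(u) = au^2 + bu + c. Substituting each data point gives a linear system:
  c = 4
  9a + 3b + c = 76
  36a + 6b + c = 256
Solving the system yields a = 6, b = 6, c = 4.
So p(u) = 6u^2 + 6u + 4.
Check: p(3) = 76. ✓

p(u) = 6u^2 + 6u + 4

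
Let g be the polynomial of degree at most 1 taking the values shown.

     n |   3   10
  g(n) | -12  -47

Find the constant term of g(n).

Write g(n) = an + b. Substituting each data point gives a linear system:
  3a + b = -12
  10a + b = -47
Solving the system yields a = -5, b = 3.
So g(n) = -5n + 3.
The constant term is 3.

3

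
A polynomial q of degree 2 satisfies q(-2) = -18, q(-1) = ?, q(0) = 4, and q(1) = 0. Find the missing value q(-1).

-2

On equispaced nodes a degree-2 polynomial has vanishing third forward difference, so
  - q(-2) + 3·q(-1) - 3·q(0) + q(1) = 0.
Substituting the known values and solving for q(-1):
  3·q(-1) = -6
  q(-1) = -2.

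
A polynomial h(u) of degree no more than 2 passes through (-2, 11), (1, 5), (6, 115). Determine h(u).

h(u) = 3u^2 + u + 1

Write h(u) = au^2 + bu + c. Substituting each data point gives a linear system:
  4a - 2b + c = 11
  a + b + c = 5
  36a + 6b + c = 115
Solving the system yields a = 3, b = 1, c = 1.
So h(u) = 3u² + u + 1.
Check: h(6) = 115. ✓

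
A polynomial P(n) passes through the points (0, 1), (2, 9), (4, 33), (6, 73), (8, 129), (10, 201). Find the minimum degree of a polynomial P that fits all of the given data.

Forward differences of the values at n = 0, 2, 4, 6, 8, 10:
  P  : 1  9  33  73  129  201
  Δ  : 8  24  40  56  72
  Δ^2: 16  16  16  16
  Δ^3: 0  0  0
  Δ^4: 0  0
  Δ^5: 0
The second differences are constant (16) and nonzero, while all higher differences vanish, so the minimal degree is 2.

2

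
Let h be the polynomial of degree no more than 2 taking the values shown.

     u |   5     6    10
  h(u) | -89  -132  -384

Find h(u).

Write h(u) = au^2 + bu + c. Substituting each data point gives a linear system:
  25a + 5b + c = -89
  36a + 6b + c = -132
  100a + 10b + c = -384
Solving the system yields a = -4, b = 1, c = 6.
So h(u) = -4u^2 + u + 6.
Check: h(5) = -89. ✓

h(u) = -4u^2 + u + 6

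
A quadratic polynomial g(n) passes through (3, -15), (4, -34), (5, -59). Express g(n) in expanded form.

Write g(n) = an^2 + bn + c. Substituting each data point gives a linear system:
  9a + 3b + c = -15
  16a + 4b + c = -34
  25a + 5b + c = -59
Solving the system yields a = -3, b = 2, c = 6.
So g(n) = -3n^2 + 2n + 6.
Check: g(4) = -34. ✓

g(n) = -3n^2 + 2n + 6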